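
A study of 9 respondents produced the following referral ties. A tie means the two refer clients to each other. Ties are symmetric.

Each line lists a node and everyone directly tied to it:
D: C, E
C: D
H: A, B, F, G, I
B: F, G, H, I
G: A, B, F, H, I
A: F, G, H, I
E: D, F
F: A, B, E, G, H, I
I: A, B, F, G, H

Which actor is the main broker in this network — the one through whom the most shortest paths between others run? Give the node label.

Unnormalized betweenness of each node: A:0, B:0, C:0, D:7, E:12, F:61/4, G:1/4, H:1/4, I:1/4.
F has the largest value, 61/4, making it the main broker — the node through which the most shortest paths run.

F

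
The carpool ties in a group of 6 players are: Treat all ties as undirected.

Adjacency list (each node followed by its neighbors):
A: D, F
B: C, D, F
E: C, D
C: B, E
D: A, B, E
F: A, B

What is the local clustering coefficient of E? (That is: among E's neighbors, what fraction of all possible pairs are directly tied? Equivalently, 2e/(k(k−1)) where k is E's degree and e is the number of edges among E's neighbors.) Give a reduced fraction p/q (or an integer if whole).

0

E's neighbors: C and D (k = 2).
Possible neighbor pairs: C(2,2) = 1. Edges among them: none → e = 0.
Clustering(E) = 0/1.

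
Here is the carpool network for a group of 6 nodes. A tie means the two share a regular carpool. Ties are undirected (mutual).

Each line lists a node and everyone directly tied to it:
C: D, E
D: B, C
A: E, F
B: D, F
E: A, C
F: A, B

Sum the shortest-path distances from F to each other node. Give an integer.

9

Distances from F: A:1, B:1, C:3, D:2, E:2.
Sum = 1 + 1 + 3 + 2 + 2 = 9.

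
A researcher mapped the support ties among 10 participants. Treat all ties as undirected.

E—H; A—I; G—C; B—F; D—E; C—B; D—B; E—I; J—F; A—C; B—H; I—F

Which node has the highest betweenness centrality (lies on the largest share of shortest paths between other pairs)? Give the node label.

Unnormalized betweenness of each node: A:8/3, B:89/6, C:10, D:7/6, E:7/2, F:9, G:0, H:7/6, I:20/3, J:0.
B has the largest value, 89/6, making it the main broker — the node through which the most shortest paths run.

B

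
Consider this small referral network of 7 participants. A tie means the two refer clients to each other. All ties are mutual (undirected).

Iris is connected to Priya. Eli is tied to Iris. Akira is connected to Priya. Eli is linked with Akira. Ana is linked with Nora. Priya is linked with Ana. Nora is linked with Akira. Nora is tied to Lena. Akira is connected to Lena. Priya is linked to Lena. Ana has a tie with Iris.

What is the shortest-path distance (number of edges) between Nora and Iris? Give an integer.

2

One shortest route is Nora – Ana – Iris, which uses 2 edges, and Nora and Iris are not directly tied, so nothing shorter exists. So d(Nora,Iris) = 2.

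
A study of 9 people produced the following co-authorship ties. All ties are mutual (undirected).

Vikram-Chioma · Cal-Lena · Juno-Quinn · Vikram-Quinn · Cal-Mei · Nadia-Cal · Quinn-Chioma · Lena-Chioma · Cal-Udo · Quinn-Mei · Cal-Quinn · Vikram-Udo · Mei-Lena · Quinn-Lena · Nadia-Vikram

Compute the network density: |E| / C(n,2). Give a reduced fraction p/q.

There are 15 edges and 9 nodes, so the maximum possible is C(9,2) = 36.
Density = 15/36 = 5/12.

5/12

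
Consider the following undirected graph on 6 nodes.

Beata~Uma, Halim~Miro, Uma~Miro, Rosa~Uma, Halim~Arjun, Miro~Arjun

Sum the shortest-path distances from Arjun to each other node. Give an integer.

Distances from Arjun: Beata:3, Halim:1, Miro:1, Rosa:3, Uma:2.
Sum = 3 + 1 + 1 + 3 + 2 = 10.

10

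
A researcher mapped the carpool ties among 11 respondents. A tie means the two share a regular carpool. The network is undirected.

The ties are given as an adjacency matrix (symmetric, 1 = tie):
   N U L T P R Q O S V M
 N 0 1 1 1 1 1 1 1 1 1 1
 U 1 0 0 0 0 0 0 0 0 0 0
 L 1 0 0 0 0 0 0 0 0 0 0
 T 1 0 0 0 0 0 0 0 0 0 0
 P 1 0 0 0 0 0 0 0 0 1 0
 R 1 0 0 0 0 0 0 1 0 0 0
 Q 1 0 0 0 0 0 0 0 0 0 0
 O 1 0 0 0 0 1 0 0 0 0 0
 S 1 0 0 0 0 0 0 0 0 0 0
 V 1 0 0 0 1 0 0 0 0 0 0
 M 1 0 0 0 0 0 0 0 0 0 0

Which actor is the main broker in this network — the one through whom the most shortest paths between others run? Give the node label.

N

Unnormalized betweenness of each node: L:0, M:0, N:43, O:0, P:0, Q:0, R:0, S:0, T:0, U:0, V:0.
N has the largest value, 43, making it the main broker — the node through which the most shortest paths run.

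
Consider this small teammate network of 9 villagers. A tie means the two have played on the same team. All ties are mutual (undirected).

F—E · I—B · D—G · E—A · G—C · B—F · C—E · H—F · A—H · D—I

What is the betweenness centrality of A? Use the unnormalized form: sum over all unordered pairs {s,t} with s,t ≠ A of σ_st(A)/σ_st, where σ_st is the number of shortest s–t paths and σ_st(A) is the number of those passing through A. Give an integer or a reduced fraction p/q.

3/2

Pairs whose geodesics pass through A — H–E: 1/2; H–C: 1/2; H–G: 1/2.
All other pairs contribute 0.
Summing the contributions gives betweenness(A) = 3/2.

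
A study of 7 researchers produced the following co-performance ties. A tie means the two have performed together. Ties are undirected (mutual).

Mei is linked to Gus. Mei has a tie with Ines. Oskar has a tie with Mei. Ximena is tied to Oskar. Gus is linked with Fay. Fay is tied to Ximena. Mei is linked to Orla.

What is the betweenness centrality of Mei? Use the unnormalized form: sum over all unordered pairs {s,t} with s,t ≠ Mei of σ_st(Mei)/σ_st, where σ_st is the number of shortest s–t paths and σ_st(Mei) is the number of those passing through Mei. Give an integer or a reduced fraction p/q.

Pairs whose geodesics pass through Mei — Gus–Oskar: 1; Gus–Ines: 1; Gus–Orla: 1; Ximena–Ines: 1; Ximena–Orla: 1; Oskar–Ines: 1; Oskar–Orla: 1; Ines–Fay: 1; Ines–Orla: 1; Fay–Orla: 1.
All other pairs contribute 0.
Summing the contributions gives betweenness(Mei) = 10.

10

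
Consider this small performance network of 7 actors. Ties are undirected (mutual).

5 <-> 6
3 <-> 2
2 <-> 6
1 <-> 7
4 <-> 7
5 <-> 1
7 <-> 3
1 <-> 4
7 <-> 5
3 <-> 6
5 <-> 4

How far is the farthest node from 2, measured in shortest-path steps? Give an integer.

3

Distances from 2: 1:3, 3:1, 4:3, 5:2, 6:1, 7:2.
The largest is 3 (to 4 and 1), so the eccentricity of 2 is 3.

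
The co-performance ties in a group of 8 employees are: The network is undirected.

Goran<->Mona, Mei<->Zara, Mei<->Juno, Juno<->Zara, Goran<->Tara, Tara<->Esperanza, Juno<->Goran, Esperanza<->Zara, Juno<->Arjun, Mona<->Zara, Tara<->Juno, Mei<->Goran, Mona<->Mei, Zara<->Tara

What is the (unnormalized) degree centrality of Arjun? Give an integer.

1

Arjun is directly tied to Juno. That is 1 neighbor, so the degree of Arjun is 1.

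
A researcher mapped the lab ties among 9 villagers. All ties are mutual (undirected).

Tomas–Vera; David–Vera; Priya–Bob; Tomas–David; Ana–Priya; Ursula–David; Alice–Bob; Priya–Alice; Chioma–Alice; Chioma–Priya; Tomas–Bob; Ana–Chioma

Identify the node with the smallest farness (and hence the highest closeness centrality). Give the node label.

Bob

Farness (sum of distances to all others) for each node — Alice:17, Ana:22, Bob:14, Chioma:21, David:19, Priya:16, Tomas:15, Ursula:26, Vera:20.
The smallest farness is 14, for Bob, so Bob has the highest closeness.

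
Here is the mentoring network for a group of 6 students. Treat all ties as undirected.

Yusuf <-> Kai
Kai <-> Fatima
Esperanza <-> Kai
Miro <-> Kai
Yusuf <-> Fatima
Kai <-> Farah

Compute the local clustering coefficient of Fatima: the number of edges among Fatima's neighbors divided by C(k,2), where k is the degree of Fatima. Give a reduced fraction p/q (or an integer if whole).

1

Fatima's neighbors: Kai and Yusuf (k = 2).
Possible neighbor pairs: C(2,2) = 1. Edges among them: Kai–Yusuf → e = 1.
Clustering(Fatima) = 1/1.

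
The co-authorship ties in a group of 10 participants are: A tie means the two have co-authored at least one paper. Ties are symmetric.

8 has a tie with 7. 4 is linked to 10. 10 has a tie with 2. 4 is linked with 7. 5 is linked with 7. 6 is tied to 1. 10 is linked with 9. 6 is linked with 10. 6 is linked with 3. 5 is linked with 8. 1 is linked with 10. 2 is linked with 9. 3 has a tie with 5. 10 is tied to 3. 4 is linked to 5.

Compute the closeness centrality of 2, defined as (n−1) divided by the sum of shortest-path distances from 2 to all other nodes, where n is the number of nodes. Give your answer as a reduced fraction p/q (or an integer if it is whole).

9/20

Distances from 2: 1:2, 3:2, 4:2, 5:3, 6:2, 7:3, 8:4, 9:1, 10:1. Sum = 20.
n = 10, so closeness = 9/20.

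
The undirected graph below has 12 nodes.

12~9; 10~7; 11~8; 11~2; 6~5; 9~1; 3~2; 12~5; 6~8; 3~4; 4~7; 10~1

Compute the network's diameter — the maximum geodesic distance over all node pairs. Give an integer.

6

Eccentricity of each node (its greatest distance to any other): 1:6, 2:6, 3:6, 4:6, 5:6, 6:6, 7:6, 8:6, 9:6, 10:6, 11:6, 12:6.
The maximum eccentricity is 6, realized for instance by the pair 12–3 via 12 – 9 – 1 – 10 – 7 – 4 – 3. So the diameter is 6.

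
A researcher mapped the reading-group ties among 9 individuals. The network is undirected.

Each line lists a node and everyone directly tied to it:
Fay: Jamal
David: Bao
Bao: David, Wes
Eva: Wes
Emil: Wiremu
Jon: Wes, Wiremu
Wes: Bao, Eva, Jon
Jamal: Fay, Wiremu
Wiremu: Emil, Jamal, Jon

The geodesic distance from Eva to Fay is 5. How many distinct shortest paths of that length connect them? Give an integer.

The shortest distance is 5, and the only length-5 path is Eva–Wes–Jon–Wiremu–Jamal–Fay. So there is exactly 1 shortest path.

1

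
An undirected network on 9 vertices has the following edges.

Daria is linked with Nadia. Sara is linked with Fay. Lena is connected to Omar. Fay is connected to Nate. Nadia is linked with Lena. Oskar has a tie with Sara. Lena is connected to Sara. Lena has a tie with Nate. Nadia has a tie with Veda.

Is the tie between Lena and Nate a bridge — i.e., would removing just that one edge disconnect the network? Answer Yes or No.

Even without that edge, Lena still reaches Nate via Lena – Sara – Fay – Nate, so the network stays connected. Not a bridge.

No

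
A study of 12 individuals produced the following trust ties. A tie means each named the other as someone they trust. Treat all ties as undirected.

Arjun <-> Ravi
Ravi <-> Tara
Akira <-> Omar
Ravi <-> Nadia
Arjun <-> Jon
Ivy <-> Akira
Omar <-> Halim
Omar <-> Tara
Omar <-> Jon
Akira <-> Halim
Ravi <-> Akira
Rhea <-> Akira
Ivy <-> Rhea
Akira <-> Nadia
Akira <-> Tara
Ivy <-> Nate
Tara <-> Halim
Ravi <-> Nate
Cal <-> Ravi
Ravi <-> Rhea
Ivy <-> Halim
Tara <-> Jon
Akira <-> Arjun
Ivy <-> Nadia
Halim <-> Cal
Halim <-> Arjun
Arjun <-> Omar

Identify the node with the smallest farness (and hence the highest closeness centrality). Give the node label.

Farness (sum of distances to all others) for each node — Akira:14, Arjun:17, Cal:21, Halim:16, Ivy:18, Jon:24, Nadia:20, Nate:22, Omar:18, Ravi:15, Rhea:20, Tara:17.
The smallest farness is 14, for Akira, so Akira has the highest closeness.

Akira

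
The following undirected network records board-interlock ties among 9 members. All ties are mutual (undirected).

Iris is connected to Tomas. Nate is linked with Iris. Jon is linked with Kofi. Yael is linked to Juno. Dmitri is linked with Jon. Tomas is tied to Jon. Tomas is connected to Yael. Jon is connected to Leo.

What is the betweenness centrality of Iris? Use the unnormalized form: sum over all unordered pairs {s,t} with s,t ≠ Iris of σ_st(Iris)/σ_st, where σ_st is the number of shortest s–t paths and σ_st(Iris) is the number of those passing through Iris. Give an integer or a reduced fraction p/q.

7

Pairs whose geodesics pass through Iris — Tomas–Nate: 1; Leo–Nate: 1; Nate–Jon: 1; Nate–Yael: 1; Nate–Juno: 1; Nate–Dmitri: 1; Nate–Kofi: 1.
All other pairs contribute 0.
Summing the contributions gives betweenness(Iris) = 7.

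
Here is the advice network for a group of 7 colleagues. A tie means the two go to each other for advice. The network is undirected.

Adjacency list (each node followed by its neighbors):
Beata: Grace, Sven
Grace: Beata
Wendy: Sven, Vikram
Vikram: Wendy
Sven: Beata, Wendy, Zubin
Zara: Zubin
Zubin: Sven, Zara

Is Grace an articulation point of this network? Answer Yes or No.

No

Even without Grace, every remaining node can still reach every other (the residual graph is connected), so Grace is not a cut vertex.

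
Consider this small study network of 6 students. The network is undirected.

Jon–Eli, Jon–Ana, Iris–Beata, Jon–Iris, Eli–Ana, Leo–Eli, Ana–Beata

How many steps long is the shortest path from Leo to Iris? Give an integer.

3

One shortest route is Leo – Eli – Jon – Iris, which uses 3 edges, and at distance 2 from Leo we only reach {Ana, Jon}, which does not include Iris. So d(Leo,Iris) = 3.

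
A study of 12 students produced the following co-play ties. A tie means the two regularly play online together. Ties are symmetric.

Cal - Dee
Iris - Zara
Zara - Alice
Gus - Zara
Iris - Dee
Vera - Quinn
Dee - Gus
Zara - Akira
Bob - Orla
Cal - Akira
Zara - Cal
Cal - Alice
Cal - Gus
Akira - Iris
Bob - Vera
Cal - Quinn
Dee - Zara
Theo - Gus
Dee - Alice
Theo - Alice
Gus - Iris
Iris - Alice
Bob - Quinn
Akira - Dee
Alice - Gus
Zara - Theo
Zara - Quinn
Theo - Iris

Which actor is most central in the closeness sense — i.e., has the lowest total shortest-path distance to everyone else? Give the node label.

Farness (sum of distances to all others) for each node — Akira:22, Alice:20, Bob:25, Cal:17, Dee:20, Gus:20, Iris:20, Orla:35, Quinn:18, Theo:22, Vera:26, Zara:15.
The smallest farness is 15, for Zara, so Zara has the highest closeness.

Zara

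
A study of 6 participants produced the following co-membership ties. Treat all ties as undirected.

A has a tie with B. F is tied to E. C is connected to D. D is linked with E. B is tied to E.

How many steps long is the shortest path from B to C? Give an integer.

One shortest route is B – E – D – C, which uses 3 edges, and at distance 2 from B we only reach {D, F}, which does not include C. So d(B,C) = 3.

3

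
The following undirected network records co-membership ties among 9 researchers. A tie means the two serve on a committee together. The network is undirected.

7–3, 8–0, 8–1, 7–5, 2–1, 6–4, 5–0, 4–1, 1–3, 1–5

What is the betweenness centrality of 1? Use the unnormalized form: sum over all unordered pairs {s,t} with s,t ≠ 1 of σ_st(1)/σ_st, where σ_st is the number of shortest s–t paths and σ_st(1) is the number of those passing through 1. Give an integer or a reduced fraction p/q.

61/3

Pairs whose geodesics pass through 1 — 5–6: 1; 5–4: 1; 5–8: 1/2; 5–3: 1/2; 5–2: 1; 6–7: 2/2; 6–0: 2/2; 6–8: 1; 6–3: 1; 6–2: 1; 4–7: 2/2; 4–0: 2/2; 4–8: 1; 4–3: 1 … (+8 more pairs).
All other pairs contribute 0.
Summing the contributions gives betweenness(1) = 61/3.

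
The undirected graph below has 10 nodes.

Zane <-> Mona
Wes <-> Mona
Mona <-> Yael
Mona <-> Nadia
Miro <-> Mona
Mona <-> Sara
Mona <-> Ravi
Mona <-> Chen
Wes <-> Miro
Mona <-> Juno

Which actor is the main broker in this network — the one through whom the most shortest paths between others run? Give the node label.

Mona

Unnormalized betweenness of each node: Chen:0, Juno:0, Miro:0, Mona:35, Nadia:0, Ravi:0, Sara:0, Wes:0, Yael:0, Zane:0.
Mona has the largest value, 35, making it the main broker — the node through which the most shortest paths run.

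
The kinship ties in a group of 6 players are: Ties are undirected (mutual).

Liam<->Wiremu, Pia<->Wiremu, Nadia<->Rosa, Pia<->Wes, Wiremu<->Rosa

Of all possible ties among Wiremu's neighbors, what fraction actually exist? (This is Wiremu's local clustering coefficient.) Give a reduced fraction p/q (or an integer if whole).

Wiremu's neighbors: Liam, Pia, and Rosa (k = 3).
Possible neighbor pairs: C(3,2) = 3. Edges among them: none → e = 0.
Clustering(Wiremu) = 0/3 = 0.

0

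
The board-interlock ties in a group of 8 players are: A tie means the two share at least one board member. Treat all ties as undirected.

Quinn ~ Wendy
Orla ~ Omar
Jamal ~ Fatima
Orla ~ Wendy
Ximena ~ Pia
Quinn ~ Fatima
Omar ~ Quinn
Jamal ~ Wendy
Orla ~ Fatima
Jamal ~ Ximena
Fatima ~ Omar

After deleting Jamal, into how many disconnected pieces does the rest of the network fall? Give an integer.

Without Jamal, the remaining ties split the others into: {Fatima, Omar, Orla, Quinn, Wendy}; {Pia, Ximena}.
That's 2 separate components.

2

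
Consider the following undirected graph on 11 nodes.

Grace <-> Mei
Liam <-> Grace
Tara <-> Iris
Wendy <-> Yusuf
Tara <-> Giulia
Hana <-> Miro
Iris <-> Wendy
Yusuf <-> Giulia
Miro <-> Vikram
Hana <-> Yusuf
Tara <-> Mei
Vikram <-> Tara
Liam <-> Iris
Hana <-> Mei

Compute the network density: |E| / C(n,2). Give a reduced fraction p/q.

14/55

There are 14 edges and 11 nodes, so the maximum possible is C(11,2) = 55.
Density = 14/55.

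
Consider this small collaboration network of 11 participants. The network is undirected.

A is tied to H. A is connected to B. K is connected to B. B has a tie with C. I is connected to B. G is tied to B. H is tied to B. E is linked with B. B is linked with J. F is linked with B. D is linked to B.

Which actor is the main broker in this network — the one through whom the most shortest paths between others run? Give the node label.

B

Unnormalized betweenness of each node: A:0, B:44, C:0, D:0, E:0, F:0, G:0, H:0, I:0, J:0, K:0.
B has the largest value, 44, making it the main broker — the node through which the most shortest paths run.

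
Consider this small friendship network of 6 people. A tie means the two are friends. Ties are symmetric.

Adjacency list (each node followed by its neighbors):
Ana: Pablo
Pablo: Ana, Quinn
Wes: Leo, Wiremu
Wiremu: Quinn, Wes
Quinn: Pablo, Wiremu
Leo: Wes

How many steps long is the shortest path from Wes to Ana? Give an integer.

One shortest route is Wes – Wiremu – Quinn – Pablo – Ana, which uses 4 edges, and at distance 3 from Wes we only reach {Pablo}, which does not include Ana. So d(Wes,Ana) = 4.

4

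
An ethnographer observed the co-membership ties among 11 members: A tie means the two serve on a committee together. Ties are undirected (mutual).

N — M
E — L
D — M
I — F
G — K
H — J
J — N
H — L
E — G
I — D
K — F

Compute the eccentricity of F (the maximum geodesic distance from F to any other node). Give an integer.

Distances from F: D:2, E:3, G:2, H:5, I:1, J:5, K:1, L:4, M:3, N:4.
The largest is 5 (to H and J), so the eccentricity of F is 5.

5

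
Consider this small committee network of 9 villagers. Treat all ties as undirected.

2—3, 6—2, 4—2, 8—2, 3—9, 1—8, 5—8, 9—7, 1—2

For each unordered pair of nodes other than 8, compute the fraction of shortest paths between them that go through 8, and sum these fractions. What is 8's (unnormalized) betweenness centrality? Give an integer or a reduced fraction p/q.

7

Pairs whose geodesics pass through 8 — 4–5: 1; 6–5: 1; 2–5: 1; 7–5: 1; 5–1: 1; 5–9: 1; 5–3: 1.
All other pairs contribute 0.
Summing the contributions gives betweenness(8) = 7.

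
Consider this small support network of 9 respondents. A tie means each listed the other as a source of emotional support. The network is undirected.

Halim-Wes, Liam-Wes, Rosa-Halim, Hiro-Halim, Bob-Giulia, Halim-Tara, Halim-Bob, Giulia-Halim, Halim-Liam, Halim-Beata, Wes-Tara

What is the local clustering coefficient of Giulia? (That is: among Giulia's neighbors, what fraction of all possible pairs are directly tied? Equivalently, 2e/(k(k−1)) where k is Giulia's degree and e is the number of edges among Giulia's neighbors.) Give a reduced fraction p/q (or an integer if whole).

Giulia's neighbors: Bob and Halim (k = 2).
Possible neighbor pairs: C(2,2) = 1. Edges among them: Bob–Halim → e = 1.
Clustering(Giulia) = 1/1.

1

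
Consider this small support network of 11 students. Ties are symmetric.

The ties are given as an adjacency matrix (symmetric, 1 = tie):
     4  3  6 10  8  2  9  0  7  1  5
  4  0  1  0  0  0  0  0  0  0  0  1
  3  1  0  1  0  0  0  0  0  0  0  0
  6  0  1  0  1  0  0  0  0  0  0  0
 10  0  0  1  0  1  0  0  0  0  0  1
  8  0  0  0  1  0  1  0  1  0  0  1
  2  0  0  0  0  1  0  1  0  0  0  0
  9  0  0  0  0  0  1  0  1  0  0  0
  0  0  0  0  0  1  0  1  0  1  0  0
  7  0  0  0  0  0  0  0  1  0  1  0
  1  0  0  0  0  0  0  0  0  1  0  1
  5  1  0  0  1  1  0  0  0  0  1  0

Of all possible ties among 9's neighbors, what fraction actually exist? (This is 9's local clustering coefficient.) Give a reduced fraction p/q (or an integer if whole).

9's neighbors: 0 and 2 (k = 2).
Possible neighbor pairs: C(2,2) = 1. Edges among them: none → e = 0.
Clustering(9) = 0/1.

0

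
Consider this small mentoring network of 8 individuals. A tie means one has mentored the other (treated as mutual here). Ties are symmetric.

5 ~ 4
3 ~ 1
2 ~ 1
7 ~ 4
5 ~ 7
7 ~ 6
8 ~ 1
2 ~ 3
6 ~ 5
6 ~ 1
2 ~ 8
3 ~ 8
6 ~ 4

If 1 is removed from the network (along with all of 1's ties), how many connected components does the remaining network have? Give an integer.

Without 1, the remaining ties split the others into: {2, 3, 8}; {4, 5, 6, 7}.
That's 2 separate components.

2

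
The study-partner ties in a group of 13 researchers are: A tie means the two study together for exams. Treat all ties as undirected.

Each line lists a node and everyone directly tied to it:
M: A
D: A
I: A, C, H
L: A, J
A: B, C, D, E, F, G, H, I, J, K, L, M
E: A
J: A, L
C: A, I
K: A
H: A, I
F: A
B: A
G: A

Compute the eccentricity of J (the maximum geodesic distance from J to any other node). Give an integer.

2

Distances from J: A:1, B:2, C:2, D:2, E:2, F:2, G:2, H:2, I:2, K:2, L:1, M:2.
The largest is 2 (to C, G, K, H, E, M, B, D, I, and F), so the eccentricity of J is 2.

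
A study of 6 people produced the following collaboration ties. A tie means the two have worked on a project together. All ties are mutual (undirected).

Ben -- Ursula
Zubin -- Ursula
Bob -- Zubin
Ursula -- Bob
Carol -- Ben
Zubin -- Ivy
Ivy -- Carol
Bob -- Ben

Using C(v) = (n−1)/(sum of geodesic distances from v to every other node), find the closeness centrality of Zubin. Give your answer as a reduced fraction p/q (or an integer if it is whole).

Distances from Zubin: Ben:2, Bob:1, Carol:2, Ivy:1, Ursula:1. Sum = 7.
n = 6, so closeness = 5/7.

5/7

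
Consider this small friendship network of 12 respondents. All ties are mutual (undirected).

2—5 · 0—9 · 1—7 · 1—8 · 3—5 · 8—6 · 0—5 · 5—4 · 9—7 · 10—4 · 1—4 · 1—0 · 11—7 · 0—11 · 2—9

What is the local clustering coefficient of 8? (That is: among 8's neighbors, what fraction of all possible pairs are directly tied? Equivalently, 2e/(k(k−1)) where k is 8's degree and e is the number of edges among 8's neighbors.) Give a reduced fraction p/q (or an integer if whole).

8's neighbors: 1 and 6 (k = 2).
Possible neighbor pairs: C(2,2) = 1. Edges among them: none → e = 0.
Clustering(8) = 0/1.

0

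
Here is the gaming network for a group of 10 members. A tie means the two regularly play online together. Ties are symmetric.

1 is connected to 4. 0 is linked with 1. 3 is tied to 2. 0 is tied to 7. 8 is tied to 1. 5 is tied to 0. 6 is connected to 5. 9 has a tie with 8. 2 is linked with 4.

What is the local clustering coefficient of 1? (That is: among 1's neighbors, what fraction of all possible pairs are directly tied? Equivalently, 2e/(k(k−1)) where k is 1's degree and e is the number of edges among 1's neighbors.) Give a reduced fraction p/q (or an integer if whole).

1's neighbors: 0, 4, and 8 (k = 3).
Possible neighbor pairs: C(3,2) = 3. Edges among them: none → e = 0.
Clustering(1) = 0/3 = 0.

0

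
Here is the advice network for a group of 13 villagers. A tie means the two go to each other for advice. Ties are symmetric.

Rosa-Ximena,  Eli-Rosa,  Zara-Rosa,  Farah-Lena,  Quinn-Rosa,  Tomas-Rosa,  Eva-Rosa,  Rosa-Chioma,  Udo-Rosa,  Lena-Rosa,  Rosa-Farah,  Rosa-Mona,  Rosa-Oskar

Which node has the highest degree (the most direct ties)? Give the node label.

Degrees — Chioma:1, Eli:1, Eva:1, Farah:2, Lena:2, Mona:1, Oskar:1, Quinn:1, Rosa:12, Tomas:1, Udo:1, Ximena:1, Zara:1.
The maximum is 12, attained only by Rosa.

Rosa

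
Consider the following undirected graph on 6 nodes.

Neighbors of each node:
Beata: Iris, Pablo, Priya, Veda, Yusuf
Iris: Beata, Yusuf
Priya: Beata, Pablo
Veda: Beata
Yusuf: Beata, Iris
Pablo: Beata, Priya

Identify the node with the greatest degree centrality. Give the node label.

Degrees — Beata:5, Iris:2, Pablo:2, Priya:2, Veda:1, Yusuf:2.
The maximum is 5, attained only by Beata.

Beata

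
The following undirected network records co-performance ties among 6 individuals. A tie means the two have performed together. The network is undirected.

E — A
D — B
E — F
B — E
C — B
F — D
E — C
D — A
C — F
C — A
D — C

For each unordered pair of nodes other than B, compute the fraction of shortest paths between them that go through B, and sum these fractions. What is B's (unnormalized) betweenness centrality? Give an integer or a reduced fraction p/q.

1/4

Pairs whose geodesics pass through B — E–D: 1/4.
All other pairs contribute 0.
Summing the contributions gives betweenness(B) = 1/4.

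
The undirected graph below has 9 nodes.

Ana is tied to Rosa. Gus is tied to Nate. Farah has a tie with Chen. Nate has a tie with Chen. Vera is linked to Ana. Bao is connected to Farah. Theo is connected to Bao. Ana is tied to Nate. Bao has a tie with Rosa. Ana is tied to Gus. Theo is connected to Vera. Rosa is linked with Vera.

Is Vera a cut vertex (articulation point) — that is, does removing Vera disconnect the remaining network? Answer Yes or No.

No

Even without Vera, every remaining node can still reach every other (the residual graph is connected), so Vera is not a cut vertex.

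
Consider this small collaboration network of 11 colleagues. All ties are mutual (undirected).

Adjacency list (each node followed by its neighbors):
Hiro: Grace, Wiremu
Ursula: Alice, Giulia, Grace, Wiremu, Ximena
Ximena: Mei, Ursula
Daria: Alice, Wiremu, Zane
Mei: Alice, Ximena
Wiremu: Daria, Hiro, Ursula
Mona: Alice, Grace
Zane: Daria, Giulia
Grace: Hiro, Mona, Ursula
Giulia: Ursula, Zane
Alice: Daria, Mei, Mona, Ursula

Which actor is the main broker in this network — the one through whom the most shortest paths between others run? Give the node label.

Unnormalized betweenness of each node: Alice:71/6, Daria:13/2, Giulia:3, Grace:16/3, Hiro:1, Mei:7/6, Mona:3/2, Ursula:113/6, Wiremu:35/6, Ximena:2, Zane:1.
Ursula has the largest value, 113/6, making it the main broker — the node through which the most shortest paths run.

Ursula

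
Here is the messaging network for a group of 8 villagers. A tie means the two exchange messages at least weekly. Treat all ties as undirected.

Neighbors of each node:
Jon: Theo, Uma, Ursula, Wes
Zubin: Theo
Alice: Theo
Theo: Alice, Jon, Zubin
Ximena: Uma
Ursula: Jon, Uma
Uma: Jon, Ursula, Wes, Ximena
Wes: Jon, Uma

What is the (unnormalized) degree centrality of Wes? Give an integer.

2

Wes is directly tied to Jon and Uma. That is 2 neighbors, so the degree of Wes is 2.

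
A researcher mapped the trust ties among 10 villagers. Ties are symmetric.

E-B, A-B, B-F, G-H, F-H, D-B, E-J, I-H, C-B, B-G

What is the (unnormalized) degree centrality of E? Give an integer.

2

E is directly tied to B and J. That is 2 neighbors, so the degree of E is 2.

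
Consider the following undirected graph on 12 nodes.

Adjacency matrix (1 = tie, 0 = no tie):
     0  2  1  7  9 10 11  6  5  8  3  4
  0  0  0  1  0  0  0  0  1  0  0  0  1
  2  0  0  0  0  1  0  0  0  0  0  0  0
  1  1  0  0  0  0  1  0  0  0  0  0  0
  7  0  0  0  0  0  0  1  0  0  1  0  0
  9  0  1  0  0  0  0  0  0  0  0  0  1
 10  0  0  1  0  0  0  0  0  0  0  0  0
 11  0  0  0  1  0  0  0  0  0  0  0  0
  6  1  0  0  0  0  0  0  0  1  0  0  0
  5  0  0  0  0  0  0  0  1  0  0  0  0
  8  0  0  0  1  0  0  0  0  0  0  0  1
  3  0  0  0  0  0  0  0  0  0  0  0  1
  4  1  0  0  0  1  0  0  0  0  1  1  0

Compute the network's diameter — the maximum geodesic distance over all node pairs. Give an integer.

Eccentricity of each node (its greatest distance to any other): 0:4, 1:5, 2:5, 3:4, 4:3, 5:6, 6:5, 7:5, 8:4, 9:4, 10:6, 11:6.
The maximum eccentricity is 6, realized for instance by the pair 10–11 via 10 – 1 – 0 – 4 – 8 – 7 – 11. So the diameter is 6.

6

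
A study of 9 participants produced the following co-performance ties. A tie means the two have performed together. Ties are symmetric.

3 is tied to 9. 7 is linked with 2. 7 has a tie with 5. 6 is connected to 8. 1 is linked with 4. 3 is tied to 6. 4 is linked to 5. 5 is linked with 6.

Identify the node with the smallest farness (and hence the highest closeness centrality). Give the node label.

5

Farness (sum of distances to all others) for each node — 1:26, 2:26, 3:20, 4:19, 5:14, 6:15, 7:19, 8:22, 9:27.
The smallest farness is 14, for 5, so 5 has the highest closeness.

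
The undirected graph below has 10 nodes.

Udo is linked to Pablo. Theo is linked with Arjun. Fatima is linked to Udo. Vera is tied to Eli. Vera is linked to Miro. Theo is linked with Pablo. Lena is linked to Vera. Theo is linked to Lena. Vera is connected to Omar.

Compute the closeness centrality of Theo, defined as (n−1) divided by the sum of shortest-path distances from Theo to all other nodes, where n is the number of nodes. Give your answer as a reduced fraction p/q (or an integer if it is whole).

Distances from Theo: Arjun:1, Eli:3, Fatima:3, Lena:1, Miro:3, Omar:3, Pablo:1, Udo:2, Vera:2. Sum = 19.
n = 10, so closeness = 9/19.

9/19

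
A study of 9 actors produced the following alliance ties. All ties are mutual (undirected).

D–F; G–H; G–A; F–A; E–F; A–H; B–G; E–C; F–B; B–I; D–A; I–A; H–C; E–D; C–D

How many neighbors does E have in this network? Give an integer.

3

E is directly tied to C, D, and F. That is 3 neighbors, so the degree of E is 3.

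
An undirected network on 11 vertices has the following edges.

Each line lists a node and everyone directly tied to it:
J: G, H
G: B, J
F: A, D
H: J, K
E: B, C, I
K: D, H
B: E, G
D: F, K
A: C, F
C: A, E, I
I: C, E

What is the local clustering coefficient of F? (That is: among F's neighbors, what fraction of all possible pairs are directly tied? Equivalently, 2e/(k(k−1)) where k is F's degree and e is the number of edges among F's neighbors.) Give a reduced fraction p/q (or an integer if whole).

0

F's neighbors: A and D (k = 2).
Possible neighbor pairs: C(2,2) = 1. Edges among them: none → e = 0.
Clustering(F) = 0/1.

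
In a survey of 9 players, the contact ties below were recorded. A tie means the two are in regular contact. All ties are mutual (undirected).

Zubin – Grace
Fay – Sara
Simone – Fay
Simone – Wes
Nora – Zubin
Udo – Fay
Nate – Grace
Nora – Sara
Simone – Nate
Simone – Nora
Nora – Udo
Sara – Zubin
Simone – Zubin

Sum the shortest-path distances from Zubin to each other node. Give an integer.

12

Distances from Zubin: Fay:2, Grace:1, Nate:2, Nora:1, Sara:1, Simone:1, Udo:2, Wes:2.
Sum = 2 + 1 + 2 + 1 + 1 + 1 + 2 + 2 = 12.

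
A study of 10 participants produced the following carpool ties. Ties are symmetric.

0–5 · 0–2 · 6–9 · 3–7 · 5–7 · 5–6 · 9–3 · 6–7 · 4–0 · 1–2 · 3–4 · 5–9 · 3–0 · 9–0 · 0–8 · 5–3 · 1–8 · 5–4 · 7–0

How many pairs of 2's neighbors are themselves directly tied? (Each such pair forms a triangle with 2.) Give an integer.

2's neighbors are 0 and 1, but none of them are tied to each other, so no triangle contains 2.

0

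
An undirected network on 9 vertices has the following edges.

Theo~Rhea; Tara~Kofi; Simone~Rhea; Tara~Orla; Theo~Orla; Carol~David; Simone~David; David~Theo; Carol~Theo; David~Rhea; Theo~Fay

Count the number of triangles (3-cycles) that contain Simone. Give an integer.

Simone's neighbors: David and Rhea.
Neighbor pairs that are themselves tied: Simone–David–Rhea. Each forms one triangle with Simone, for 1 in total.

1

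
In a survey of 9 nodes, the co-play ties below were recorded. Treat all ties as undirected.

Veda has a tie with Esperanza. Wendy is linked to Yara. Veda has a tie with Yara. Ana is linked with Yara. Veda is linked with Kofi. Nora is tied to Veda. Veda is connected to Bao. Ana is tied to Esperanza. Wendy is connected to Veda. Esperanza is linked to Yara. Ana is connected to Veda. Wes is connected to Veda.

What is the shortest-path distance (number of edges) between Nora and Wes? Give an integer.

2

One shortest route is Nora – Veda – Wes, which uses 2 edges, and Nora and Wes are not directly tied, so nothing shorter exists. So d(Nora,Wes) = 2.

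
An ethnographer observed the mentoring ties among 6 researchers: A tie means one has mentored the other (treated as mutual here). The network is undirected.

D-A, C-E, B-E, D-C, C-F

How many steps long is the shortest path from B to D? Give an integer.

3

One shortest route is B – E – C – D, which uses 3 edges, and at distance 2 from B we only reach {C}, which does not include D. So d(B,D) = 3.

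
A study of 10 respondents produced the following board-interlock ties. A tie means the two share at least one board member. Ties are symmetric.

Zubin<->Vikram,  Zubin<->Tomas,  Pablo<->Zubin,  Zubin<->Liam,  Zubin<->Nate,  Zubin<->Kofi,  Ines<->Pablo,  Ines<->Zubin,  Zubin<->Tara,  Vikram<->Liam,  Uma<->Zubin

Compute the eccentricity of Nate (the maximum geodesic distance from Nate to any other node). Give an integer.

2

Distances from Nate: Ines:2, Kofi:2, Liam:2, Pablo:2, Tara:2, Tomas:2, Uma:2, Vikram:2, Zubin:1.
The largest is 2 (to Pablo, Kofi, Ines, Tara, Vikram, Uma, Liam, and Tomas), so the eccentricity of Nate is 2.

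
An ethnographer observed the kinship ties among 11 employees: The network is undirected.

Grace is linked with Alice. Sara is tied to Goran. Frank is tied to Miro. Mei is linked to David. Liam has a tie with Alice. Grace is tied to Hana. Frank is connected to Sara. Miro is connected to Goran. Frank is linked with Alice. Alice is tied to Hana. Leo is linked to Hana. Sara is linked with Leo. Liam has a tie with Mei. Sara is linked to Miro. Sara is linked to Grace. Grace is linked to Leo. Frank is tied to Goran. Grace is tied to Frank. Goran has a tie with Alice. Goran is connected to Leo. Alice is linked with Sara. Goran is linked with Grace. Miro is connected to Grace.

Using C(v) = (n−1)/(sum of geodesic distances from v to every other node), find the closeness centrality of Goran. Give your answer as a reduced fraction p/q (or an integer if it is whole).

10/17

Distances from Goran: Alice:1, David:4, Frank:1, Grace:1, Hana:2, Leo:1, Liam:2, Mei:3, Miro:1, Sara:1. Sum = 17.
n = 11, so closeness = 10/17.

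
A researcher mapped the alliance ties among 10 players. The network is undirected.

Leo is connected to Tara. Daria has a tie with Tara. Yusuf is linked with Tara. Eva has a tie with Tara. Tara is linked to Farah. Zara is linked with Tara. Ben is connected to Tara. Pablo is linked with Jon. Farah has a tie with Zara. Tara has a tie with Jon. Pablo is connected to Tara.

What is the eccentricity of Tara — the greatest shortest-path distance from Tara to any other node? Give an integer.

Distances from Tara: Ben:1, Daria:1, Eva:1, Farah:1, Jon:1, Leo:1, Pablo:1, Yusuf:1, Zara:1.
The largest is 1 (to Leo, Eva, Yusuf, Pablo, Jon, Daria, Farah, Zara, and Ben), so the eccentricity of Tara is 1.

1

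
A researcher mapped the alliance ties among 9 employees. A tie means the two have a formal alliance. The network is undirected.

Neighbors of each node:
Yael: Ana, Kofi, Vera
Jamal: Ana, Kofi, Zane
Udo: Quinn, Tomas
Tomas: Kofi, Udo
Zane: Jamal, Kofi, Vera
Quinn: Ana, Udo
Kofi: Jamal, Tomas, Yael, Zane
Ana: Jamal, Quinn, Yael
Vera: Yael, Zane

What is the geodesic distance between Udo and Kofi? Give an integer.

One shortest route is Udo – Tomas – Kofi, which uses 2 edges, and Udo and Kofi are not directly tied, so nothing shorter exists. So d(Udo,Kofi) = 2.

2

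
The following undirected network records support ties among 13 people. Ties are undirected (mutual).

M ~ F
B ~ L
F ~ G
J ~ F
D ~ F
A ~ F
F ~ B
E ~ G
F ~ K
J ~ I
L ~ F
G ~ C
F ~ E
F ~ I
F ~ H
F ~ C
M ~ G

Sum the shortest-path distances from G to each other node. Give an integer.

20

Distances from G: A:2, B:2, C:1, D:2, E:1, F:1, H:2, I:2, J:2, K:2, L:2, M:1.
Sum = 2 + 2 + 1 + 2 + 1 + 1 + 2 + 2 + 2 + 2 + 2 + 1 = 20.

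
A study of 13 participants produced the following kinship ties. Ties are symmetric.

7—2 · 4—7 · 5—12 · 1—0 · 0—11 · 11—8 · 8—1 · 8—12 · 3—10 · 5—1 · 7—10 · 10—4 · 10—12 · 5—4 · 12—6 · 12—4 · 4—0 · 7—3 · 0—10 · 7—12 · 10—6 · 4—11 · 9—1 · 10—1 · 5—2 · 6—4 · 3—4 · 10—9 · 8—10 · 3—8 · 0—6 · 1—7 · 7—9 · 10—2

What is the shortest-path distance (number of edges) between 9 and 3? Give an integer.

2

One shortest route is 9 – 7 – 3, which uses 2 edges, and 9 and 3 are not directly tied, so nothing shorter exists. So d(9,3) = 2.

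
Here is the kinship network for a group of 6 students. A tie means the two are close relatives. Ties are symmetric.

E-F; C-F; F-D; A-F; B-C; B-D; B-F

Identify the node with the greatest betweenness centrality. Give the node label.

Unnormalized betweenness of each node: A:0, B:1/2, C:0, D:0, E:0, F:15/2.
F has the largest value, 15/2, making it the main broker — the node through which the most shortest paths run.

F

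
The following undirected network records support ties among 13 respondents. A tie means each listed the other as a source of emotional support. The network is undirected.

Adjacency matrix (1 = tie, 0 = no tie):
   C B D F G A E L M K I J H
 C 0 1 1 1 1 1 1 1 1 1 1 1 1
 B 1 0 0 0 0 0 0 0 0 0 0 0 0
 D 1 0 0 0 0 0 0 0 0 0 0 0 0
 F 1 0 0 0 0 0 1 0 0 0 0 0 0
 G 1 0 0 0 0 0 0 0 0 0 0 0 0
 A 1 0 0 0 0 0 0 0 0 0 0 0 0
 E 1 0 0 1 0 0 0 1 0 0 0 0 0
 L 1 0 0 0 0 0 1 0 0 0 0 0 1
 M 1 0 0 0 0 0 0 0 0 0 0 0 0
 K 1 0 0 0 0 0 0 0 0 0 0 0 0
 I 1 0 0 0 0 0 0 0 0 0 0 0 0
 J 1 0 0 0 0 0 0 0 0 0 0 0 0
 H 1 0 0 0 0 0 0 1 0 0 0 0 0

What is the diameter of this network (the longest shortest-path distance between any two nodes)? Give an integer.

2

Eccentricity of each node (its greatest distance to any other): A:2, B:2, C:1, D:2, E:2, F:2, G:2, H:2, I:2, J:2, K:2, L:2, M:2.
The maximum eccentricity is 2, realized for instance by the pair B–D via B – C – D. So the diameter is 2.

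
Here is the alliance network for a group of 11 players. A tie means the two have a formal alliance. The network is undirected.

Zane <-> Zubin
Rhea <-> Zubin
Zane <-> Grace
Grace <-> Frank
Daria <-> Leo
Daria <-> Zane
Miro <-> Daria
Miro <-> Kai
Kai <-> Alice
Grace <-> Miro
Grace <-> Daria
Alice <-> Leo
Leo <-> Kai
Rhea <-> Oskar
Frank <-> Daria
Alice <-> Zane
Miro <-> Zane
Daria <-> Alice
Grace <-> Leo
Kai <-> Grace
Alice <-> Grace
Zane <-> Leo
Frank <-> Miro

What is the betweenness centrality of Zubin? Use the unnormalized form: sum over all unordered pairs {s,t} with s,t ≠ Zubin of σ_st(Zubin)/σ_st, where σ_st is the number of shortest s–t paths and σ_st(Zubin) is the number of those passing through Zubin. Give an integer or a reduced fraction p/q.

Pairs whose geodesics pass through Zubin — Alice–Rhea: 1; Alice–Oskar: 1; Miro–Rhea: 1; Miro–Oskar: 1; Grace–Rhea: 1; Grace–Oskar: 1; Leo–Rhea: 1; Leo–Oskar: 1; Kai–Rhea: 4/4; Kai–Oskar: 4/4; Zane–Rhea: 1; Zane–Oskar: 1; Daria–Rhea: 1; Daria–Oskar: 1 … (+2 more pairs).
All other pairs contribute 0.
Summing the contributions gives betweenness(Zubin) = 16.

16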